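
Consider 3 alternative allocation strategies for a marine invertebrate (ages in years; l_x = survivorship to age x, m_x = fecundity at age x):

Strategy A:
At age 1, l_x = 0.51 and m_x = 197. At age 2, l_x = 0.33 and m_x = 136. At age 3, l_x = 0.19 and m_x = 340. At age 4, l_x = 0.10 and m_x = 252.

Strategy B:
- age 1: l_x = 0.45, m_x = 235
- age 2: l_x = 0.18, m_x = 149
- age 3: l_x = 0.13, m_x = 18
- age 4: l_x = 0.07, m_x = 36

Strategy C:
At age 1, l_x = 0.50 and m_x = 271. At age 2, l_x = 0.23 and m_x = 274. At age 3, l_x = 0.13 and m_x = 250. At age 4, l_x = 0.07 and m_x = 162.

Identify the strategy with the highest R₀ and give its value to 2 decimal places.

242.36

Strategy A: R₀ = 0.51×197 + 0.33×136 + 0.19×340 + 0.10×252 = 235.1500
Strategy B: R₀ = 0.45×235 + 0.18×149 + 0.13×18 + 0.07×36 = 137.4300
Strategy C: R₀ = 0.50×271 + 0.23×274 + 0.13×250 + 0.07×162 = 242.3600
Highest R₀: strategy C with 242.3600.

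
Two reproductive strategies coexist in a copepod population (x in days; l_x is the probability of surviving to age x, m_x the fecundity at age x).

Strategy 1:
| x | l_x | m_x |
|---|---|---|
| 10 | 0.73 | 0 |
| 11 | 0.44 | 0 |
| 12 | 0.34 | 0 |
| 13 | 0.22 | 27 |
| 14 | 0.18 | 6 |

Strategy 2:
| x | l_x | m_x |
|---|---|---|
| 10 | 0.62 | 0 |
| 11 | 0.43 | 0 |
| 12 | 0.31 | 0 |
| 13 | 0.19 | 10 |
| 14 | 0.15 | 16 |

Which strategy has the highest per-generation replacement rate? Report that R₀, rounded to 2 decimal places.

7.02

Strategy 1: R₀ = 0.73×0 + 0.44×0 + 0.34×0 + 0.22×27 + 0.18×6 = 7.0200
Strategy 2: R₀ = 0.62×0 + 0.43×0 + 0.31×0 + 0.19×10 + 0.15×16 = 4.3000
Highest R₀: strategy 1 with 7.0200.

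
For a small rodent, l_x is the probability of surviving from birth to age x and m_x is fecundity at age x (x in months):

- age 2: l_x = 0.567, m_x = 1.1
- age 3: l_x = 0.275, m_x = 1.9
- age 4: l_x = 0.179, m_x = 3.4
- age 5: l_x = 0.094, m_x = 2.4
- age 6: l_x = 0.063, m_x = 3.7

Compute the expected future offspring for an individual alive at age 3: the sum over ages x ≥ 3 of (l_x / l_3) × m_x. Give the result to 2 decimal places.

5.78

l_3 = 0.275. Conditional survival from age 3 to x is l_x / l_3.
  x=3: (0.275/0.275) × 1.9 = 1.9000
  x=4: (0.179/0.275) × 3.4 = 2.2131
  x=5: (0.094/0.275) × 2.4 = 0.8204
  x=6: (0.063/0.275) × 3.7 = 0.8476
Sum = 1.9000 + 2.2131 + 0.8204 + 0.8476 = 5.7811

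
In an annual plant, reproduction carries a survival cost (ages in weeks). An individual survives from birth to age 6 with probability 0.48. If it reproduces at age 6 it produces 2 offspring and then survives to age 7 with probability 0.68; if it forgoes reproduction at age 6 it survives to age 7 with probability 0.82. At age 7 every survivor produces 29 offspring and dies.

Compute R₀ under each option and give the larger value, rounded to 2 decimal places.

breed at age 6: R₀ = 0.48 × (2 + 0.68 × 29) = 0.48 × 21.7200 = 10.4256
delay to age 7: R₀ = 0.48 × (0.82 × 29) = 0.48 × 23.7800 = 11.4144
Higher: delay to age 7 (11.4144).

11.41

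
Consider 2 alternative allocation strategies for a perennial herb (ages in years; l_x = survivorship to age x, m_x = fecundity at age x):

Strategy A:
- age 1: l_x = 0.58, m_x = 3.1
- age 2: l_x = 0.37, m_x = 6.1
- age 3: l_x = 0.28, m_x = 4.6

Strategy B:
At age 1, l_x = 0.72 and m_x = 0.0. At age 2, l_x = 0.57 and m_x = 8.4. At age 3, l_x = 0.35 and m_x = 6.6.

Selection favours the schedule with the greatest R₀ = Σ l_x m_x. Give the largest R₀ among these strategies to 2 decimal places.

7.10

Strategy A: R₀ = 0.58×3.1 + 0.37×6.1 + 0.28×4.6 = 5.3430
Strategy B: R₀ = 0.72×0.0 + 0.57×8.4 + 0.35×6.6 = 7.0980
Highest R₀: strategy B with 7.0980.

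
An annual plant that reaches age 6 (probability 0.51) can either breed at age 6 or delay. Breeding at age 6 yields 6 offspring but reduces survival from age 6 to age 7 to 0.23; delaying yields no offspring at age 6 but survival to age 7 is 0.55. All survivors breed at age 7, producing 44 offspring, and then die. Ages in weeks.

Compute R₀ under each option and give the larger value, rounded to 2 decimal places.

12.34

breed at age 6: R₀ = 0.51 × (6 + 0.23 × 44) = 0.51 × 16.1200 = 8.2212
delay to age 7: R₀ = 0.51 × (0.55 × 44) = 0.51 × 24.2000 = 12.3420
Higher: delay to age 7 (12.3420).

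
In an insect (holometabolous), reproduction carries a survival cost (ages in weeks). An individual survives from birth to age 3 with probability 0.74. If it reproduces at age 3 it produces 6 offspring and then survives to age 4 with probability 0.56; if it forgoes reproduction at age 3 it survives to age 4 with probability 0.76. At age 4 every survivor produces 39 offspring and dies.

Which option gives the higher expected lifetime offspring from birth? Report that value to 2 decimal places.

breed at age 3: R₀ = 0.74 × (6 + 0.56 × 39) = 0.74 × 27.8400 = 20.6016
delay to age 4: R₀ = 0.74 × (0.76 × 39) = 0.74 × 29.6400 = 21.9336
Higher: delay to age 4 (21.9336).

21.93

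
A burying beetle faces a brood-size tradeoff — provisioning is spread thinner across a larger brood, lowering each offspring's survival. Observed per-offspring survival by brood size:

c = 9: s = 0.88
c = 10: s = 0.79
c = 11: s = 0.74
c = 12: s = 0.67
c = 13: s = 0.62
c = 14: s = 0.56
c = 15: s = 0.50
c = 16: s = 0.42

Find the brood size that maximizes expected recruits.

11

Expected recruits = c × s(c):
  c=9: 9 × 0.88 = 7.920
  c=10: 10 × 0.79 = 7.900
  c=11: 11 × 0.74 = 8.140
  c=12: 12 × 0.67 = 8.040
  c=13: 13 × 0.62 = 8.060
  c=14: 14 × 0.56 = 7.840
  c=15: 15 × 0.50 = 7.500
  c=16: 16 × 0.42 = 6.720
Maximum at c = 11 (8.140 recruits).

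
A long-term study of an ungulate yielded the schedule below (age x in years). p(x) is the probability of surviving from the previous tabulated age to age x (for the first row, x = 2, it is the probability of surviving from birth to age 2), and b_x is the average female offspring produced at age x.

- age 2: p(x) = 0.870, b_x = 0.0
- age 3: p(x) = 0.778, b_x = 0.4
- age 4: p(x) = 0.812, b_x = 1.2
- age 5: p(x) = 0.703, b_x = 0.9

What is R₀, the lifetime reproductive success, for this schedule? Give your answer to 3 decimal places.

Survivorship from birth: l_x = p_2·p_3·…·p_x.
  l_2 = 0.87000
  l_3 = 0.67686
  l_4 = 0.54961
  l_5 = 0.38638
R₀ = Σ l_x b_x:
  age 2: 0.87000 × 0.0 = 0.0000
  age 3: 0.67686 × 0.4 = 0.2707
  age 4: 0.54961 × 1.2 = 0.6595
  age 5: 0.38638 × 0.9 = 0.3477
R₀ = 0.0000 + 0.2707 + 0.6595 + 0.3477 = 1.2780

1.278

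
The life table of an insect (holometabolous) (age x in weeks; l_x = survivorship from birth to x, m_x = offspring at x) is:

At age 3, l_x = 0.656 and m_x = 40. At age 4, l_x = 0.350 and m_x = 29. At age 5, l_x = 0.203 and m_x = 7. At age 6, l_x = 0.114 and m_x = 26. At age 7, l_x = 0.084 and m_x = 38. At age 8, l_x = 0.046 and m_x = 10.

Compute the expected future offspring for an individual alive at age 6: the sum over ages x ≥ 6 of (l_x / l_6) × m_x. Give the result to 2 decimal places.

l_6 = 0.114. Conditional survival from age 6 to x is l_x / l_6.
  x=6: (0.114/0.114) × 26 = 26.0000
  x=7: (0.084/0.114) × 38 = 28.0000
  x=8: (0.046/0.114) × 10 = 4.0351
Sum = 26.0000 + 28.0000 + 4.0351 = 58.0351

58.04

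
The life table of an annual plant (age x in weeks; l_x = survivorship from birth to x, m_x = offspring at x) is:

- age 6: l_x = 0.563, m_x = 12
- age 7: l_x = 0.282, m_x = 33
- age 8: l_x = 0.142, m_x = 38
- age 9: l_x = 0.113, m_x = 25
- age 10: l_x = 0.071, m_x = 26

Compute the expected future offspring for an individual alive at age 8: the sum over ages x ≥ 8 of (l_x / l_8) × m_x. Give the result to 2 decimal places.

l_8 = 0.142. Conditional survival from age 8 to x is l_x / l_8.
  x=8: (0.142/0.142) × 38 = 38.0000
  x=9: (0.113/0.142) × 25 = 19.8944
  x=10: (0.071/0.142) × 26 = 13.0000
Sum = 38.0000 + 19.8944 + 13.0000 = 70.8944

70.89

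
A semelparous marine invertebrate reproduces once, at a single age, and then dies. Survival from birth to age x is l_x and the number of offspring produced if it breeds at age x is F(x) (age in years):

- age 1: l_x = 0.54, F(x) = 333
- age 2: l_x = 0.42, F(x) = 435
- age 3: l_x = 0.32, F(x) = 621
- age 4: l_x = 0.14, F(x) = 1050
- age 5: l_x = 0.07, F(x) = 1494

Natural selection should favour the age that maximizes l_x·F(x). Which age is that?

Expected offspring if breeding at age x = l_x × F(x):
  age 1: 0.54 × 333 = 179.820
  age 2: 0.42 × 435 = 182.700
  age 3: 0.32 × 621 = 198.720
  age 4: 0.14 × 1050 = 147.000
  age 5: 0.07 × 1494 = 104.580
Maximum at age 3 (198.720).

3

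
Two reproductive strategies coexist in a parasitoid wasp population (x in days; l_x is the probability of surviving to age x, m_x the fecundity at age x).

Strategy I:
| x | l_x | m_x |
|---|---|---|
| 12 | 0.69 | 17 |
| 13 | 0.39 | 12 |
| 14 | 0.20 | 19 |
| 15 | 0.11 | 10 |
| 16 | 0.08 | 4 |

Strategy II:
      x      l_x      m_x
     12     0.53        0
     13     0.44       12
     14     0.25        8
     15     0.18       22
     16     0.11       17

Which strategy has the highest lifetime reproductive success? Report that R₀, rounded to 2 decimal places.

21.63

Strategy I: R₀ = 0.69×17 + 0.39×12 + 0.20×19 + 0.11×10 + 0.08×4 = 21.6300
Strategy II: R₀ = 0.53×0 + 0.44×12 + 0.25×8 + 0.18×22 + 0.11×17 = 13.1100
Highest R₀: strategy I with 21.6300.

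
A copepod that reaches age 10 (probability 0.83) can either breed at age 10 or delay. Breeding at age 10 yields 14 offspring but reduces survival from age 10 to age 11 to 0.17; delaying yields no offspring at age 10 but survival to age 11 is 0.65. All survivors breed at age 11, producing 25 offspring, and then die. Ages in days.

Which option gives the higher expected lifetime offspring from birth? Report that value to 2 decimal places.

breed at age 10: R₀ = 0.83 × (14 + 0.17 × 25) = 0.83 × 18.2500 = 15.1475
delay to age 11: R₀ = 0.83 × (0.65 × 25) = 0.83 × 16.2500 = 13.4875
Higher: breed at age 10 (15.1475).

15.15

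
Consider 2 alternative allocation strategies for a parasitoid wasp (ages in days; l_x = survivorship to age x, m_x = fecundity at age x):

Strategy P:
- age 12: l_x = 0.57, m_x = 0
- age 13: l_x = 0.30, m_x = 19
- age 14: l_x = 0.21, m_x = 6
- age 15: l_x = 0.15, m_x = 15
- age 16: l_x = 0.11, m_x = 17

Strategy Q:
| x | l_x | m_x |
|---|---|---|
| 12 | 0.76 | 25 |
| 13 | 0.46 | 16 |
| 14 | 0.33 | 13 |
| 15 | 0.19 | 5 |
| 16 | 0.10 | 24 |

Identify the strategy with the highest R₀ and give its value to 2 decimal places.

Strategy P: R₀ = 0.57×0 + 0.30×19 + 0.21×6 + 0.15×15 + 0.11×17 = 11.0800
Strategy Q: R₀ = 0.76×25 + 0.46×16 + 0.33×13 + 0.19×5 + 0.10×24 = 34.0000
Highest R₀: strategy Q with 34.0000.

34.00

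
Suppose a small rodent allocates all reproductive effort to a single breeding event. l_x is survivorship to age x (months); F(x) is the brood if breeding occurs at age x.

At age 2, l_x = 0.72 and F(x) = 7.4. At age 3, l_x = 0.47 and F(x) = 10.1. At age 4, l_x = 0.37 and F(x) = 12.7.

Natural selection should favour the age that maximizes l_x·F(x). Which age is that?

2

Expected offspring if breeding at age x = l_x × F(x):
  age 2: 0.72 × 7.4 = 5.328
  age 3: 0.47 × 10.1 = 4.747
  age 4: 0.37 × 12.7 = 4.699
Maximum at age 2 (5.328).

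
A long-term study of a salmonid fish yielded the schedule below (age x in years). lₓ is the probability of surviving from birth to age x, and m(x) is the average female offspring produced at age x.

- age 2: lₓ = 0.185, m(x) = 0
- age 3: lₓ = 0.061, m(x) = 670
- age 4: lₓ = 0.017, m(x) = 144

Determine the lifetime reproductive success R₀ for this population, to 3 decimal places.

43.318

R₀ = Σ lₓ m(x):
  age 2: 0.185 × 0 = 0.0000
  age 3: 0.061 × 670 = 40.8700
  age 4: 0.017 × 144 = 2.4480
R₀ = 0.0000 + 40.8700 + 2.4480 = 43.3180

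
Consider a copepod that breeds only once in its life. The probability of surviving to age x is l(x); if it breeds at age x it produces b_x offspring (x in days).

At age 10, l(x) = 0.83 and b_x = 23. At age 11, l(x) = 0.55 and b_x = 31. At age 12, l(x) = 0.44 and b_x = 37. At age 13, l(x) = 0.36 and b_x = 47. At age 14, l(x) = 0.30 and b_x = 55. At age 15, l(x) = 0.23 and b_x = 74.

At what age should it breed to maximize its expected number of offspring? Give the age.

10

Expected offspring if breeding at age x = l(x) × b_x:
  age 10: 0.83 × 23 = 19.090
  age 11: 0.55 × 31 = 17.050
  age 12: 0.44 × 37 = 16.280
  age 13: 0.36 × 47 = 16.920
  age 14: 0.30 × 55 = 16.500
  age 15: 0.23 × 74 = 17.020
Maximum at age 10 (19.090).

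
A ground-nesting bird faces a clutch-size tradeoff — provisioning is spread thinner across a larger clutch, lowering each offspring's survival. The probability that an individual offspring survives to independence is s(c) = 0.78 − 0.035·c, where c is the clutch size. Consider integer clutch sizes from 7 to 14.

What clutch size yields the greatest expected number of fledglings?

Expected fledglings = c × s(c):
  c=7: 7 × 0.535 = 3.745
  c=8: 8 × 0.500 = 4.000
  c=9: 9 × 0.465 = 4.185
  c=10: 10 × 0.430 = 4.300
  c=11: 11 × 0.395 = 4.345
  c=12: 12 × 0.360 = 4.320
  c=13: 13 × 0.325 = 4.225
  c=14: 14 × 0.290 = 4.060
Maximum at c = 11 (4.345 fledglings).

11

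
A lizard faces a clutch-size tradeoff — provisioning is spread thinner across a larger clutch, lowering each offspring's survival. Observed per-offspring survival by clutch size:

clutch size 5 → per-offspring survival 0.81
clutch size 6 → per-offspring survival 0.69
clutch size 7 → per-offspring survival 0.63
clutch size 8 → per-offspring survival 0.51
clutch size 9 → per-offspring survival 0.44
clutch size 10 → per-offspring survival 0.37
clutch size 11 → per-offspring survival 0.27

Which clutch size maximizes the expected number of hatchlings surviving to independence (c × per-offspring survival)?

7

Expected hatchlings surviving to independence = c × s(c):
  c=5: 5 × 0.81 = 4.050
  c=6: 6 × 0.69 = 4.140
  c=7: 7 × 0.63 = 4.410
  c=8: 8 × 0.51 = 4.080
  c=9: 9 × 0.44 = 3.960
  c=10: 10 × 0.37 = 3.700
  c=11: 11 × 0.27 = 2.970
Maximum at c = 7 (4.410 hatchlings surviving to independence).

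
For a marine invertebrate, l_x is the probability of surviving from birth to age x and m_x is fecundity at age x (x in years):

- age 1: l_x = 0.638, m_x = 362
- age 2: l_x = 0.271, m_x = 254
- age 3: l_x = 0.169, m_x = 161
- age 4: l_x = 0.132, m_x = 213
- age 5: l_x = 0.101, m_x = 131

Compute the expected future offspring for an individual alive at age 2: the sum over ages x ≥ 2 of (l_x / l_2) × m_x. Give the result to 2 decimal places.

l_2 = 0.271. Conditional survival from age 2 to x is l_x / l_2.
  x=2: (0.271/0.271) × 254 = 254.0000
  x=3: (0.169/0.271) × 161 = 100.4022
  x=4: (0.132/0.271) × 213 = 103.7491
  x=5: (0.101/0.271) × 131 = 48.8229
Sum = 254.0000 + 100.4022 + 103.7491 + 48.8229 = 506.9742

506.97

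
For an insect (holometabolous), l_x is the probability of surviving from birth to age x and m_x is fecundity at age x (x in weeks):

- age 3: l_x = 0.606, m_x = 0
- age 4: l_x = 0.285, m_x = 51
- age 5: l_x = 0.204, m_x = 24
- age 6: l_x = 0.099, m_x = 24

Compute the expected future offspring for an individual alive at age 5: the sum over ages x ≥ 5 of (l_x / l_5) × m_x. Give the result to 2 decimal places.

l_5 = 0.204. Conditional survival from age 5 to x is l_x / l_5.
  x=5: (0.204/0.204) × 24 = 24.0000
  x=6: (0.099/0.204) × 24 = 11.6471
Sum = 24.0000 + 11.6471 = 35.6471

35.65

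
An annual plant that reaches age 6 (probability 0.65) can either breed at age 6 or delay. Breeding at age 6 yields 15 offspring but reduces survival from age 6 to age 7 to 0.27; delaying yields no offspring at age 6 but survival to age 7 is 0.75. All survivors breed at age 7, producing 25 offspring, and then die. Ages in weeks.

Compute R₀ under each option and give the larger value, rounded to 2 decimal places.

14.14

breed at age 6: R₀ = 0.65 × (15 + 0.27 × 25) = 0.65 × 21.7500 = 14.1375
delay to age 7: R₀ = 0.65 × (0.75 × 25) = 0.65 × 18.7500 = 12.1875
Higher: breed at age 6 (14.1375).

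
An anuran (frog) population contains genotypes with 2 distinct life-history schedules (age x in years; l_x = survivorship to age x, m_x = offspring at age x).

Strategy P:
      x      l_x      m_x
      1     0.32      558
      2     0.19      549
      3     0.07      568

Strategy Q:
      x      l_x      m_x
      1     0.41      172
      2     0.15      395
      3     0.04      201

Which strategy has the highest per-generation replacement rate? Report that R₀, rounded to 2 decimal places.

Strategy P: R₀ = 0.32×558 + 0.19×549 + 0.07×568 = 322.6300
Strategy Q: R₀ = 0.41×172 + 0.15×395 + 0.04×201 = 137.8100
Highest R₀: strategy P with 322.6300.

322.63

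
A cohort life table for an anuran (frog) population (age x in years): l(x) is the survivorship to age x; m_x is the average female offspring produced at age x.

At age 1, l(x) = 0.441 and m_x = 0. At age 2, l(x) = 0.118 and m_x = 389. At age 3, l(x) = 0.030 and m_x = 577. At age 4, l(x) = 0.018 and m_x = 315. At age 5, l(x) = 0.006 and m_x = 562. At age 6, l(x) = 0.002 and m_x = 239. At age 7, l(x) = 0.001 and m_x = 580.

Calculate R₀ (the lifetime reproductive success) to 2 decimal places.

R₀ = Σ l(x) m_x:
  age 1: 0.441 × 0 = 0.0000
  age 2: 0.118 × 389 = 45.9020
  age 3: 0.030 × 577 = 17.3100
  age 4: 0.018 × 315 = 5.6700
  age 5: 0.006 × 562 = 3.3720
  age 6: 0.002 × 239 = 0.4780
  age 7: 0.001 × 580 = 0.5800
R₀ = 0.0000 + 45.9020 + 17.3100 + 5.6700 + 3.3720 + 0.4780 + 0.5800 = 73.3120

73.31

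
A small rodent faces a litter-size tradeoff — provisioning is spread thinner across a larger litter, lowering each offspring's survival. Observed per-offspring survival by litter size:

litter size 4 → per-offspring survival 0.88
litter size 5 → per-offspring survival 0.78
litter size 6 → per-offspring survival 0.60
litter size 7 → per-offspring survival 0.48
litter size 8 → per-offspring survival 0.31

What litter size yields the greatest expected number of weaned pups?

Expected weaned pups = c × s(c):
  c=4: 4 × 0.88 = 3.520
  c=5: 5 × 0.78 = 3.900
  c=6: 6 × 0.60 = 3.600
  c=7: 7 × 0.48 = 3.360
  c=8: 8 × 0.31 = 2.480
Maximum at c = 5 (3.900 weaned pups).

5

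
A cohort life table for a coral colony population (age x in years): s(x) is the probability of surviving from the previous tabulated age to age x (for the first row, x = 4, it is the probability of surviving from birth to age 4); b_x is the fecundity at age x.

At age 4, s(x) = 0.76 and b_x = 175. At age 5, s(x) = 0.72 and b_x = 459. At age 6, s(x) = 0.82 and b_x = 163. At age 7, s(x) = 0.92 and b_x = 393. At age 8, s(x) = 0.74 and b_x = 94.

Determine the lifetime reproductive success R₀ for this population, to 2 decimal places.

Survivorship from birth: l_x = s_4·s_5·…·s_x.
  l_4 = 0.76000
  l_5 = 0.54720
  l_6 = 0.44870
  l_7 = 0.41281
  l_8 = 0.30548
R₀ = Σ l_x b_x:
  age 4: 0.76000 × 175 = 133.0000
  age 5: 0.54720 × 459 = 251.1648
  age 6: 0.44870 × 163 = 73.1381
  age 7: 0.41281 × 393 = 162.2343
  age 8: 0.30548 × 94 = 28.7151
R₀ = 133.0000 + 251.1648 + 73.1381 + 162.2343 + 28.7151 = 648.2523

648.25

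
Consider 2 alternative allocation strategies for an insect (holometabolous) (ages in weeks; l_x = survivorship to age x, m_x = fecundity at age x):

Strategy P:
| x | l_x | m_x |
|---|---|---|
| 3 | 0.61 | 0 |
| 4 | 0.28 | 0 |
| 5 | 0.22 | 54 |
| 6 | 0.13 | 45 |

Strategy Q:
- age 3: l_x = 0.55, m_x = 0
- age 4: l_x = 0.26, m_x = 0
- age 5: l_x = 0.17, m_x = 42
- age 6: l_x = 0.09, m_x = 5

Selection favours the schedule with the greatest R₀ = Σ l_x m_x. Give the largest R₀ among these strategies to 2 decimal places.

17.73

Strategy P: R₀ = 0.61×0 + 0.28×0 + 0.22×54 + 0.13×45 = 17.7300
Strategy Q: R₀ = 0.55×0 + 0.26×0 + 0.17×42 + 0.09×5 = 7.5900
Highest R₀: strategy P with 17.7300.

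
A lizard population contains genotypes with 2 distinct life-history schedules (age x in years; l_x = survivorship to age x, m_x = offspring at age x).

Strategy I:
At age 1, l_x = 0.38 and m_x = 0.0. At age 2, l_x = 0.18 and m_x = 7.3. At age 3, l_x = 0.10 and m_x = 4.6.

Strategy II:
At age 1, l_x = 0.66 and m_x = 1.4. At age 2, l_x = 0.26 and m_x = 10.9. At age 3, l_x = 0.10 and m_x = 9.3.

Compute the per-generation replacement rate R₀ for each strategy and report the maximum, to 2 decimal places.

Strategy I: R₀ = 0.38×0.0 + 0.18×7.3 + 0.10×4.6 = 1.7740
Strategy II: R₀ = 0.66×1.4 + 0.26×10.9 + 0.10×9.3 = 4.6880
Highest R₀: strategy II with 4.6880.

4.69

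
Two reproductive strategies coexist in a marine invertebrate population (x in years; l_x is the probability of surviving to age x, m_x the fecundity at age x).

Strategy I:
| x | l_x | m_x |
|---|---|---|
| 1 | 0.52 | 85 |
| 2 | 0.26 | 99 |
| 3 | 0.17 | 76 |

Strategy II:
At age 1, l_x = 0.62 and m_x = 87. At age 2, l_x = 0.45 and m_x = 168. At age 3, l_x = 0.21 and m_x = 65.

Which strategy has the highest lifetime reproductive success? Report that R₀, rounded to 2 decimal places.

143.19

Strategy I: R₀ = 0.52×85 + 0.26×99 + 0.17×76 = 82.8600
Strategy II: R₀ = 0.62×87 + 0.45×168 + 0.21×65 = 143.1900
Highest R₀: strategy II with 143.1900.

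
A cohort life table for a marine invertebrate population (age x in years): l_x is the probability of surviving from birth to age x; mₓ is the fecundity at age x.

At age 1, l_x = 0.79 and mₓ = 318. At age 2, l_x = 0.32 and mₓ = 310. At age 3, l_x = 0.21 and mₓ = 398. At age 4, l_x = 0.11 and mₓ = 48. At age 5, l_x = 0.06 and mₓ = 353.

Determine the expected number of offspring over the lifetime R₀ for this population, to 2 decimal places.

460.46

R₀ = Σ l_x mₓ:
  age 1: 0.79 × 318 = 251.2200
  age 2: 0.32 × 310 = 99.2000
  age 3: 0.21 × 398 = 83.5800
  age 4: 0.11 × 48 = 5.2800
  age 5: 0.06 × 353 = 21.1800
R₀ = 251.2200 + 99.2000 + 83.5800 + 5.2800 + 21.1800 = 460.4600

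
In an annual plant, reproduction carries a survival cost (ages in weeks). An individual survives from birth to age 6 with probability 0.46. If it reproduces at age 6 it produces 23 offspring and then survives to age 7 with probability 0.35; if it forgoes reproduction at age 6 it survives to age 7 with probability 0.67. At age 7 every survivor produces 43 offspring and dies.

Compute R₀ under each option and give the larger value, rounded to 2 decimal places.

17.50

breed at age 6: R₀ = 0.46 × (23 + 0.35 × 43) = 0.46 × 38.0500 = 17.5030
delay to age 7: R₀ = 0.46 × (0.67 × 43) = 0.46 × 28.8100 = 13.2526
Higher: breed at age 6 (17.5030).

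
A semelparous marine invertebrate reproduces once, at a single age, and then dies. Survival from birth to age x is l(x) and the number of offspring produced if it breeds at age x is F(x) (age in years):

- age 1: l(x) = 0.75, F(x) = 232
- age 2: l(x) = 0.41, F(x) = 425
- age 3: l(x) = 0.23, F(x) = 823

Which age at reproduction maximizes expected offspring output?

3

Expected offspring if breeding at age x = l(x) × F(x):
  age 1: 0.75 × 232 = 174.000
  age 2: 0.41 × 425 = 174.250
  age 3: 0.23 × 823 = 189.290
Maximum at age 3 (189.290).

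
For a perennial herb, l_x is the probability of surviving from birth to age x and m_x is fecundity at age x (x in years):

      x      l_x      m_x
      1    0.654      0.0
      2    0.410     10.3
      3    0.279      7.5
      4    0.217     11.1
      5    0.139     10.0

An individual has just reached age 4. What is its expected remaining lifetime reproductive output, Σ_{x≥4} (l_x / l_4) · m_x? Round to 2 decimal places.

l_4 = 0.217. Conditional survival from age 4 to x is l_x / l_4.
  x=4: (0.217/0.217) × 11.1 = 11.1000
  x=5: (0.139/0.217) × 10.0 = 6.4055
Sum = 11.1000 + 6.4055 = 17.5055

17.51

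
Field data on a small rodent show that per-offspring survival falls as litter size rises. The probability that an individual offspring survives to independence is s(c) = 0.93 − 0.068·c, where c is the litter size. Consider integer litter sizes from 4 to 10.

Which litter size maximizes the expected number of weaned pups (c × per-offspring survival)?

Expected weaned pups = c × s(c):
  c=4: 4 × 0.658 = 2.632
  c=5: 5 × 0.590 = 2.950
  c=6: 6 × 0.522 = 3.132
  c=7: 7 × 0.454 = 3.178
  c=8: 8 × 0.386 = 3.088
  c=9: 9 × 0.318 = 2.862
  c=10: 10 × 0.250 = 2.500
Maximum at c = 7 (3.178 weaned pups).

7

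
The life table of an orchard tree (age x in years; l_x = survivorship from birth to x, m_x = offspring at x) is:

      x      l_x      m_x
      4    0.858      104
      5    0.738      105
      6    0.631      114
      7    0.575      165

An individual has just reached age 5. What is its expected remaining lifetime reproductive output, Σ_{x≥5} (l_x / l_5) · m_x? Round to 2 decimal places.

l_5 = 0.738. Conditional survival from age 5 to x is l_x / l_5.
  x=5: (0.738/0.738) × 105 = 105.0000
  x=6: (0.631/0.738) × 114 = 97.4715
  x=7: (0.575/0.738) × 165 = 128.5569
Sum = 105.0000 + 97.4715 + 128.5569 = 331.0285

331.03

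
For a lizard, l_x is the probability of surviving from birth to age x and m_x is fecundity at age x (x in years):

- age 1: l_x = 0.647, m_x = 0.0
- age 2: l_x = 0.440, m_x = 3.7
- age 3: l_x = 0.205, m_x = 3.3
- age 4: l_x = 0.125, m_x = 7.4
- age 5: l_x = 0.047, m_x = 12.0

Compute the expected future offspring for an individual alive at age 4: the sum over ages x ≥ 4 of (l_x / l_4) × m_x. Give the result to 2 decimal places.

11.91

l_4 = 0.125. Conditional survival from age 4 to x is l_x / l_4.
  x=4: (0.125/0.125) × 7.4 = 7.4000
  x=5: (0.047/0.125) × 12.0 = 4.5120
Sum = 7.4000 + 4.5120 = 11.9120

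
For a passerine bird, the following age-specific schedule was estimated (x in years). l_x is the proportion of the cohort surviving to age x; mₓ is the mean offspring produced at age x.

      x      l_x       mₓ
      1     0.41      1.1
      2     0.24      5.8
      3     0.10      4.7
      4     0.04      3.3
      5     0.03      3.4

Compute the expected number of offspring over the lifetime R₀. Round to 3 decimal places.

R₀ = Σ l_x mₓ:
  age 1: 0.41 × 1.1 = 0.4510
  age 2: 0.24 × 5.8 = 1.3920
  age 3: 0.10 × 4.7 = 0.4700
  age 4: 0.04 × 3.3 = 0.1320
  age 5: 0.03 × 3.4 = 0.1020
R₀ = 0.4510 + 1.3920 + 0.4700 + 0.1320 + 0.1020 = 2.5470

2.547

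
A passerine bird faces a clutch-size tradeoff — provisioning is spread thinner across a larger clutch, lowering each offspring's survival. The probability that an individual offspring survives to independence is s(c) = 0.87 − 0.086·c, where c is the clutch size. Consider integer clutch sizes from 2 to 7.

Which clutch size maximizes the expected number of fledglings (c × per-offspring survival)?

5

Expected fledglings = c × s(c):
  c=2: 2 × 0.698 = 1.396
  c=3: 3 × 0.612 = 1.836
  c=4: 4 × 0.526 = 2.104
  c=5: 5 × 0.440 = 2.200
  c=6: 6 × 0.354 = 2.124
  c=7: 7 × 0.268 = 1.876
Maximum at c = 5 (2.200 fledglings).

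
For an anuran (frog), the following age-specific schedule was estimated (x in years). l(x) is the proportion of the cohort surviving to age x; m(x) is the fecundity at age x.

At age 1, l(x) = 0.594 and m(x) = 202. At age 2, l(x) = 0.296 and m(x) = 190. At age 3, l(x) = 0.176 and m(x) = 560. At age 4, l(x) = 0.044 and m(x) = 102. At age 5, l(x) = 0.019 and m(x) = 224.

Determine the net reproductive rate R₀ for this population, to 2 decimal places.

R₀ = Σ l(x) m(x):
  age 1: 0.594 × 202 = 119.9880
  age 2: 0.296 × 190 = 56.2400
  age 3: 0.176 × 560 = 98.5600
  age 4: 0.044 × 102 = 4.4880
  age 5: 0.019 × 224 = 4.2560
R₀ = 119.9880 + 56.2400 + 98.5600 + 4.4880 + 4.2560 = 283.5320

283.53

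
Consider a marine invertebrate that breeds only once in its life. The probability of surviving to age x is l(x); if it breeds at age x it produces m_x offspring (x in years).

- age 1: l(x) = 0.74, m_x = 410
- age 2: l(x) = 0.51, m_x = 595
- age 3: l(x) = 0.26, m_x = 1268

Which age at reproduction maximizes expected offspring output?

Expected offspring if breeding at age x = l(x) × m_x:
  age 1: 0.74 × 410 = 303.400
  age 2: 0.51 × 595 = 303.450
  age 3: 0.26 × 1268 = 329.680
Maximum at age 3 (329.680).

3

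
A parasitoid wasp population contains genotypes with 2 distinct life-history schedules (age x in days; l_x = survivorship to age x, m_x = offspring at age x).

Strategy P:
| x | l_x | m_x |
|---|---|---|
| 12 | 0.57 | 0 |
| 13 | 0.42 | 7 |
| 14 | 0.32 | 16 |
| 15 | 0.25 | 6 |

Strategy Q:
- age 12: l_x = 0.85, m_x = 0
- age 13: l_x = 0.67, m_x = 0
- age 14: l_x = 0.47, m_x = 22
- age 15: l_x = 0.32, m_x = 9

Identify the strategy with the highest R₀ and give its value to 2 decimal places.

Strategy P: R₀ = 0.57×0 + 0.42×7 + 0.32×16 + 0.25×6 = 9.5600
Strategy Q: R₀ = 0.85×0 + 0.67×0 + 0.47×22 + 0.32×9 = 13.2200
Highest R₀: strategy Q with 13.2200.

13.22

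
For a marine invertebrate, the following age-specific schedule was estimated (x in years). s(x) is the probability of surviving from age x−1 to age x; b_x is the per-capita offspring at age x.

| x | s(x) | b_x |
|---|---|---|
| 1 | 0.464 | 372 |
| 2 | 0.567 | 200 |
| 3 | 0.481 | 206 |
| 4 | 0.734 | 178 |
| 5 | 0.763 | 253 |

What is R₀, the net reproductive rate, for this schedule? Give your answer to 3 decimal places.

Survivorship from birth: l_x = s_1·s_2·…·s_x.
  l_1 = 0.46400
  l_2 = 0.26309
  l_3 = 0.12655
  l_4 = 0.09288
  l_5 = 0.07087
R₀ = Σ l_x b_x:
  age 1: 0.46400 × 372 = 172.6080
  age 2: 0.26309 × 200 = 52.6180
  age 3: 0.12655 × 206 = 26.0693
  age 4: 0.09288 × 178 = 16.5326
  age 5: 0.07087 × 253 = 17.9301
R₀ = 172.6080 + 52.6180 + 26.0693 + 16.5326 + 17.9301 = 285.7581

285.758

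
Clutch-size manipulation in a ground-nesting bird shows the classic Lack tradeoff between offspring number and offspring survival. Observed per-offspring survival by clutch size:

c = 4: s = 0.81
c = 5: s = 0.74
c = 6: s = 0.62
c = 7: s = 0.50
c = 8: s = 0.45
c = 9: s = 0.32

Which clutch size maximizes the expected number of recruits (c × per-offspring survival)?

Expected recruits = c × s(c):
  c=4: 4 × 0.81 = 3.240
  c=5: 5 × 0.74 = 3.700
  c=6: 6 × 0.62 = 3.720
  c=7: 7 × 0.50 = 3.500
  c=8: 8 × 0.45 = 3.600
  c=9: 9 × 0.32 = 2.880
Maximum at c = 6 (3.720 recruits).

6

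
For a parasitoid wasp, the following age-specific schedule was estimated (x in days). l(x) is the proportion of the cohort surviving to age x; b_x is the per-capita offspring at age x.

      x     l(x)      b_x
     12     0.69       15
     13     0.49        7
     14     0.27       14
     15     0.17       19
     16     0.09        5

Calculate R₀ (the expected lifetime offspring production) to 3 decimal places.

21.240

R₀ = Σ l(x) b_x:
  age 12: 0.69 × 15 = 10.3500
  age 13: 0.49 × 7 = 3.4300
  age 14: 0.27 × 14 = 3.7800
  age 15: 0.17 × 19 = 3.2300
  age 16: 0.09 × 5 = 0.4500
R₀ = 10.3500 + 3.4300 + 3.7800 + 3.2300 + 0.4500 = 21.2400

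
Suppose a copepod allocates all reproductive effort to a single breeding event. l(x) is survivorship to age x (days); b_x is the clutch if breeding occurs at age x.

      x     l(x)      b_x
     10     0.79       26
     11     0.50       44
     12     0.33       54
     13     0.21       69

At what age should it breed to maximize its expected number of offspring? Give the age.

Expected offspring if breeding at age x = l(x) × b_x:
  age 10: 0.79 × 26 = 20.540
  age 11: 0.50 × 44 = 22.000
  age 12: 0.33 × 54 = 17.820
  age 13: 0.21 × 69 = 14.490
Maximum at age 11 (22.000).

11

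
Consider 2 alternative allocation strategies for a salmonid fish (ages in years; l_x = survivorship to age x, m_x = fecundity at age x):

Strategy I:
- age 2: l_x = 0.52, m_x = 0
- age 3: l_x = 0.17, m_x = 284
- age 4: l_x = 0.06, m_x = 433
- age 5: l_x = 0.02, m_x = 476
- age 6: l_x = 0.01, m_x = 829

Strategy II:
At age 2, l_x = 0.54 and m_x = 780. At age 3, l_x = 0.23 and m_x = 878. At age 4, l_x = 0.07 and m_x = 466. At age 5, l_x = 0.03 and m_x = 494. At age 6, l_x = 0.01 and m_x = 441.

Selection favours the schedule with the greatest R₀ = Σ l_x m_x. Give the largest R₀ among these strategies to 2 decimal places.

674.99

Strategy I: R₀ = 0.52×0 + 0.17×284 + 0.06×433 + 0.02×476 + 0.01×829 = 92.0700
Strategy II: R₀ = 0.54×780 + 0.23×878 + 0.07×466 + 0.03×494 + 0.01×441 = 674.9900
Highest R₀: strategy II with 674.9900.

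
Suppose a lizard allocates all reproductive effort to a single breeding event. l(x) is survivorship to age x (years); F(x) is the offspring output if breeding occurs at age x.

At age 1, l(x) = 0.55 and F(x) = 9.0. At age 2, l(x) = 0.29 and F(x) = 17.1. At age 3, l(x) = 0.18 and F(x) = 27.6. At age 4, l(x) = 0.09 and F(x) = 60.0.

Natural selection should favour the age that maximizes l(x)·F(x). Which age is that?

4

Expected offspring if breeding at age x = l(x) × F(x):
  age 1: 0.55 × 9.0 = 4.950
  age 2: 0.29 × 17.1 = 4.959
  age 3: 0.18 × 27.6 = 4.968
  age 4: 0.09 × 60.0 = 5.400
Maximum at age 4 (5.400).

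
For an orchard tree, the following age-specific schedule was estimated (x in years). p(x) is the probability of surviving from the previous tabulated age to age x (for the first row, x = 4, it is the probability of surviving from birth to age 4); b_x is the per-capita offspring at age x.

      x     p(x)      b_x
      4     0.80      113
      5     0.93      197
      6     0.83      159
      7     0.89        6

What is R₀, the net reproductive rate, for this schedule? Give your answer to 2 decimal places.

Survivorship from birth: l_x = p_4·p_5·…·p_x.
  l_4 = 0.80000
  l_5 = 0.74400
  l_6 = 0.61752
  l_7 = 0.54959
R₀ = Σ l_x b_x:
  age 4: 0.80000 × 113 = 90.4000
  age 5: 0.74400 × 197 = 146.5680
  age 6: 0.61752 × 159 = 98.1857
  age 7: 0.54959 × 6 = 3.2975
R₀ = 90.4000 + 146.5680 + 98.1857 + 3.2975 = 338.4512

338.45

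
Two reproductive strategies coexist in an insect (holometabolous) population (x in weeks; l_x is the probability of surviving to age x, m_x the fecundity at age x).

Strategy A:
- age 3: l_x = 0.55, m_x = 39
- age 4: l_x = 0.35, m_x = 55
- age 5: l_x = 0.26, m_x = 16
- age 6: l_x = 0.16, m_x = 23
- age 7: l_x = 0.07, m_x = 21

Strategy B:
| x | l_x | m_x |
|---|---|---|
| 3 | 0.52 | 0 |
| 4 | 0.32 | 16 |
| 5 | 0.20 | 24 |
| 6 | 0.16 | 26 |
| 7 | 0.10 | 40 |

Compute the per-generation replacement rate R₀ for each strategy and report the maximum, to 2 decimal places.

Strategy A: R₀ = 0.55×39 + 0.35×55 + 0.26×16 + 0.16×23 + 0.07×21 = 50.0100
Strategy B: R₀ = 0.52×0 + 0.32×16 + 0.20×24 + 0.16×26 + 0.10×40 = 18.0800
Highest R₀: strategy A with 50.0100.

50.01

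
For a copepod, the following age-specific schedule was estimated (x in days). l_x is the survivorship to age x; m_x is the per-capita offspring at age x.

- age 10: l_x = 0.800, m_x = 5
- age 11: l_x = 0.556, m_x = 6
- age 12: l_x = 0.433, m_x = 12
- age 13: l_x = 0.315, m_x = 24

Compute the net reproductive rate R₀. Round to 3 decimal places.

R₀ = Σ l_x m_x:
  age 10: 0.800 × 5 = 4.0000
  age 11: 0.556 × 6 = 3.3360
  age 12: 0.433 × 12 = 5.1960
  age 13: 0.315 × 24 = 7.5600
R₀ = 4.0000 + 3.3360 + 5.1960 + 7.5600 = 20.0920

20.092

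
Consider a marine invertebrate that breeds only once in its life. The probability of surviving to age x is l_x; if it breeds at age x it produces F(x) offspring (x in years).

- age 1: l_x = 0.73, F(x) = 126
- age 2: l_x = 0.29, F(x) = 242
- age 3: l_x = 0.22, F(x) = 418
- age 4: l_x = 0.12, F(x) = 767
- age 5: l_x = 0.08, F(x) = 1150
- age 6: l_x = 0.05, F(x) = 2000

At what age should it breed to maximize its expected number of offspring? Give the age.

Expected offspring if breeding at age x = l_x × F(x):
  age 1: 0.73 × 126 = 91.980
  age 2: 0.29 × 242 = 70.180
  age 3: 0.22 × 418 = 91.960
  age 4: 0.12 × 767 = 92.040
  age 5: 0.08 × 1150 = 92.000
  age 6: 0.05 × 2000 = 100.000
Maximum at age 6 (100.000).

6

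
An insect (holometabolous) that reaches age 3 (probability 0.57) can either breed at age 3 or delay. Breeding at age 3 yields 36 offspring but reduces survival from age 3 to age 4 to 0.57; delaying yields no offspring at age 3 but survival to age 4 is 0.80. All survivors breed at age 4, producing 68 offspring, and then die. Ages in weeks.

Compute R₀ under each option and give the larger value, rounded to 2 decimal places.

breed at age 3: R₀ = 0.57 × (36 + 0.57 × 68) = 0.57 × 74.7600 = 42.6132
delay to age 4: R₀ = 0.57 × (0.80 × 68) = 0.57 × 54.4000 = 31.0080
Higher: breed at age 3 (42.6132).

42.61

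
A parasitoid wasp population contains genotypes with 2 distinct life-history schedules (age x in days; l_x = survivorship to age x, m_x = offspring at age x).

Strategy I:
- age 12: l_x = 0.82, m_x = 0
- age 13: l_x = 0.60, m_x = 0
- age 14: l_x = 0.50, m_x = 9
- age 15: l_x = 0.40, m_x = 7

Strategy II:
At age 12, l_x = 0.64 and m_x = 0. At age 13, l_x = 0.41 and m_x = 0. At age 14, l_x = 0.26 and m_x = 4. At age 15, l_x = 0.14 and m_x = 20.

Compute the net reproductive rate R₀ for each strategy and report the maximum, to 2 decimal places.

7.30

Strategy I: R₀ = 0.82×0 + 0.60×0 + 0.50×9 + 0.40×7 = 7.3000
Strategy II: R₀ = 0.64×0 + 0.41×0 + 0.26×4 + 0.14×20 = 3.8400
Highest R₀: strategy I with 7.3000.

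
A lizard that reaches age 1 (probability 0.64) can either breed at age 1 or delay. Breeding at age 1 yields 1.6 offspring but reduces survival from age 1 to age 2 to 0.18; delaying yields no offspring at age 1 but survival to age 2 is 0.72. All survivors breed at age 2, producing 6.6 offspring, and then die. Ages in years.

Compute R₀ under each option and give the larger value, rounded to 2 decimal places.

breed at age 1: R₀ = 0.64 × (1.6 + 0.18 × 6.6) = 0.64 × 2.7880 = 1.7843
delay to age 2: R₀ = 0.64 × (0.72 × 6.6) = 0.64 × 4.7520 = 3.0413
Higher: delay to age 2 (3.0413).

3.04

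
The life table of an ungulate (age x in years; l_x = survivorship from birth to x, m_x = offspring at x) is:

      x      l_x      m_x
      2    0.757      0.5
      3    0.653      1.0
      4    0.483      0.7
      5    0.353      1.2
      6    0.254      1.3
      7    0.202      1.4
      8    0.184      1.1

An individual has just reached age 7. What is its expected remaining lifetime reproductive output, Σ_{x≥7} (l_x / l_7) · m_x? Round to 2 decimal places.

l_7 = 0.202. Conditional survival from age 7 to x is l_x / l_7.
  x=7: (0.202/0.202) × 1.4 = 1.4000
  x=8: (0.184/0.202) × 1.1 = 1.0020
Sum = 1.4000 + 1.0020 = 2.4020

2.40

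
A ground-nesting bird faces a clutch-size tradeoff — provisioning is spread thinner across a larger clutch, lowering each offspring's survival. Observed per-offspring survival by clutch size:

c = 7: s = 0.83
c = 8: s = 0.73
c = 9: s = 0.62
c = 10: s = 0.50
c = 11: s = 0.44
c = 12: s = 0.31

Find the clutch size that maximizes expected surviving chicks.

8

Expected surviving chicks = c × s(c):
  c=7: 7 × 0.83 = 5.810
  c=8: 8 × 0.73 = 5.840
  c=9: 9 × 0.62 = 5.580
  c=10: 10 × 0.50 = 5.000
  c=11: 11 × 0.44 = 4.840
  c=12: 12 × 0.31 = 3.720
Maximum at c = 8 (5.840 surviving chicks).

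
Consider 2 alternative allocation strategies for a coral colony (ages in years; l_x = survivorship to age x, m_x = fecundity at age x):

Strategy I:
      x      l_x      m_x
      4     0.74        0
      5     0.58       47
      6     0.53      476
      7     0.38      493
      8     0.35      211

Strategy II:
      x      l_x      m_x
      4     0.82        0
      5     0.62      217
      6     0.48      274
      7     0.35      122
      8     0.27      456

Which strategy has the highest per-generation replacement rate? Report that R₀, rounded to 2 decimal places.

540.73

Strategy I: R₀ = 0.74×0 + 0.58×47 + 0.53×476 + 0.38×493 + 0.35×211 = 540.7300
Strategy II: R₀ = 0.82×0 + 0.62×217 + 0.48×274 + 0.35×122 + 0.27×456 = 431.8800
Highest R₀: strategy I with 540.7300.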